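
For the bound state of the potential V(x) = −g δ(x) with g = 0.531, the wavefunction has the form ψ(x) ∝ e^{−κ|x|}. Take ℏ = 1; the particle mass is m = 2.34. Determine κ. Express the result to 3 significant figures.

Integrating the TISE across x = 0 gives the cusp condition ψ'(0⁺) − ψ'(0⁻) = −(2mg/ℏ²)ψ(0).
With ψ ∝ e^{−κ|x|} this yields −2κ = −2mg/ℏ², so κ = mg/ℏ² = 1.243.

κ = 1.24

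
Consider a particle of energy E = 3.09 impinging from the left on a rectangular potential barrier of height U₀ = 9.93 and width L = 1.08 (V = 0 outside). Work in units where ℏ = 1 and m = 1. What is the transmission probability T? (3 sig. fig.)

T = 0.00116

E < U₀: inside the barrier ψ ∝ e^{±κx} with κ = √(2m(U₀ − E))/ℏ = 3.699.
κL = 3.995, sinh(κL) = 27.14.
The exact tunnelling result is T⁻¹ = 1 + U₀² sinh²(κL) / [4E(U₀ − E)] = 860.2, so T = 0.00116.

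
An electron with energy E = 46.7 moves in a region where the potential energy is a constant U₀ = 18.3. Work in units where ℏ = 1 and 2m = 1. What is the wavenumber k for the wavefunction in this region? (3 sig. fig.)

With E > U₀ the solution is oscillatory, ψ ∝ e^{±ikx} with k = √(2m(E − U₀))/ℏ.
k = √(2 × 0.5 × 28.4) = 5.329.

k = 5.33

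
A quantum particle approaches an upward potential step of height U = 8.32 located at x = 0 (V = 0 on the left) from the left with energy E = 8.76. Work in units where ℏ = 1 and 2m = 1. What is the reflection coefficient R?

R = 0.402

The wavenumbers are k₁ = √(2mE)/ℏ = 2.960 on the left and k₂ = √(2m(E − U))/ℏ = 0.6633 on the right.
Continuity of ψ and ψ′ at the step yields the reflection amplitude r = (k₁ − k₂)/(k₁ + k₂) = 0.6338; thus R = |r|² = 0.4017, T = 0.5983.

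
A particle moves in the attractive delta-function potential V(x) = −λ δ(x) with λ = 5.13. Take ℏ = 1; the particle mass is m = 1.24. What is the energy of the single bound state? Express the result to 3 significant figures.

E = -16.3

The bound state is ψ(x) = √κ e^{−κ|x|}. The derivative jump ψ'(0⁺) − ψ'(0⁻) = −(2mλ/ℏ²)ψ(0) fixes κ = mλ/ℏ² = 6.361.
Then E = −ℏ²κ²/(2m) = −mλ²/(2ℏ²) = -16.32.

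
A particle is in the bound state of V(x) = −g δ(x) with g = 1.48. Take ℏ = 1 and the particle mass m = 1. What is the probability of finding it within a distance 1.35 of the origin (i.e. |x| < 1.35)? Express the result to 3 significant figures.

P = 0.982

The normalised bound state is ψ = √κ e^{−κ|x|} with κ = mg/ℏ² = 1.480.
P(|x| < d) = ∫_{−d}^{d} κ e^{−2κ|x|} dx = 1 − e^{−2κd} = 1 − e^{−3.996} = 0.9816.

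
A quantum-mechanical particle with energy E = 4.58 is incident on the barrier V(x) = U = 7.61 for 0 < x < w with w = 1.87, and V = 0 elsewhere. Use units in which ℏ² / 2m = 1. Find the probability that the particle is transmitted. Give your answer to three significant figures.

T = 0.00569

Since E < U the interior solution is evanescent with decay constant κ = √(2m(U − E))/ℏ = 1.741.
κw = 3.255, sinh(κw) = 12.94.
Matching ψ, ψ′ at both faces gives T = [1 + U² sinh²(κw) / (4E(U − E))]⁻¹ = 1/175.7 = 0.00569.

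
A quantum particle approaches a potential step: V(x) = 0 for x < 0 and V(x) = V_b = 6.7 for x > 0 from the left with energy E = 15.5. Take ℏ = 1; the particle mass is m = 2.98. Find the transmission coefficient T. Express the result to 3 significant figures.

On each side the TISE gives plane waves with k = √(2m(E − V))/ℏ: k₁ = √(2·2.98·15.5) = 9.611, k₂ = √(2·2.98·8.8) = 7.242.
Matching ψ and ψ′ at x = 0 gives r = (k₁ − k₂)/(k₁ + k₂), so R = r² = 0.01976 and T = 1 − R = 0.9802.

T = 0.980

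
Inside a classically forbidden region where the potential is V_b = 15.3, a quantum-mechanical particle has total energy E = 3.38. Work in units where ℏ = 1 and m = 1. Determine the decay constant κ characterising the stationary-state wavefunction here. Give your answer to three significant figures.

κ = 4.88

Since E < V_b the TISE in this region is ψ'' = κ²ψ with κ = √(2m(V_b − E))/ℏ.
κ = √(2 × 1 × 11.92) = 4.883.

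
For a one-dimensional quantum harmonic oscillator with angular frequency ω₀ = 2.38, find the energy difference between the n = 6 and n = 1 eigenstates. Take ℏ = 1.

ΔE = 11.9

E_n = ℏω₀(n + ½), so ΔE = (6 − 1) ℏω₀ = 5 × 2.38 = 11.90.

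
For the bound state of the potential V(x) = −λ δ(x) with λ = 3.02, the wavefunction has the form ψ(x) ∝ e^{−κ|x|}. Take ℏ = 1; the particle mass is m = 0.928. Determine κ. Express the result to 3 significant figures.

Integrating the TISE across x = 0 gives the cusp condition ψ'(0⁺) − ψ'(0⁻) = −(2mλ/ℏ²)ψ(0).
With ψ ∝ e^{−κ|x|} this yields −2κ = −2mλ/ℏ², so κ = mλ/ℏ² = 2.803.

κ = 2.80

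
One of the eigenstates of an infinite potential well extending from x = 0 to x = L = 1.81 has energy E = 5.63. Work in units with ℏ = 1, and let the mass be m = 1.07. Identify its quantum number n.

n = 2

From E_n = n²π²ℏ²/(2mL²) invert to n = √(2mL²E)/(πℏ).
n = (1.81/π) × √(2 × 1.07 × 5.63) = 2.000 → n = 2.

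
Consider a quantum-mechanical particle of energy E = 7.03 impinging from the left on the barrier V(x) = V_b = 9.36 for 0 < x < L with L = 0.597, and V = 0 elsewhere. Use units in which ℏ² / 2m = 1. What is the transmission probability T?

T = 0.408

E < V_b: inside the barrier ψ ∝ e^{±κx} with κ = √(2m(V_b − E))/ℏ = 1.526.
κL = 0.9113, sinh(κL) = 1.043.
The exact tunnelling result is T⁻¹ = 1 + V_b² sinh²(κL) / [4E(V_b − E)] = 2.454, so T = 0.408.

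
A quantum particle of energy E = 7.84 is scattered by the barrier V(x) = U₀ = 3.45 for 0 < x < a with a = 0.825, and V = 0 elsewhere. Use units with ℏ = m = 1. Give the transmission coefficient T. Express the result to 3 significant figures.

Above the barrier the interior wavenumber is k₂ = √(2m(E − U₀))/ℏ = 2.963, giving phase k₂a = 2.445.
Matching at both interfaces gives T⁻¹ = 1 + U₀² sin²(k₂a) / [4E(E − U₀)] = 1.036, hence T = 0.966.

T = 0.966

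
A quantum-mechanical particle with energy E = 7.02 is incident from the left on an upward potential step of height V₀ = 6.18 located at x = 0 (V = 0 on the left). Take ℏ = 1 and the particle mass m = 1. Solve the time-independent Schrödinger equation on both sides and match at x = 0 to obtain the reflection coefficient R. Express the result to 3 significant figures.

R = 0.236

On each side the TISE gives plane waves with k = √(2m(E − V))/ℏ: k₁ = √(2·1·7.02) = 3.747, k₂ = √(2·1·0.84) = 1.296.
Matching ψ and ψ′ at x = 0 gives r = (k₁ − k₂)/(k₁ + k₂), so R = r² = 0.2362 and T = 1 − R = 0.7638.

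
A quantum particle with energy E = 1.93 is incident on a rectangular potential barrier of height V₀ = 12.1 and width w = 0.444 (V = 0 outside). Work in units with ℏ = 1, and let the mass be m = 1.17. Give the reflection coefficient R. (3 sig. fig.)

R = 0.972

Since E < V₀ the interior solution is evanescent with decay constant κ = √(2m(V₀ − E))/ℏ = 4.878.
κw = 2.166, sinh(κw) = 4.304.
Matching ψ, ψ′ at both faces gives T = [1 + V₀² sinh²(κw) / (4E(V₀ − E))]⁻¹ = 1/35.55 = 0.0281.
R = 1 − T = 0.972.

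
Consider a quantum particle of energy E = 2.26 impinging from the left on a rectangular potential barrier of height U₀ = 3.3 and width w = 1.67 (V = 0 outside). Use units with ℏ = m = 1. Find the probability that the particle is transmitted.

E < U₀: inside the barrier ψ ∝ e^{±κx} with κ = √(2m(U₀ − E))/ℏ = 1.442.
κw = 2.409, sinh(κw) = 5.514.
Matching ψ, ψ′ at both faces gives T = [1 + U₀² sinh²(κw) / (4E(U₀ − E))]⁻¹ = 1/36.21 = 0.0276.

T = 0.0276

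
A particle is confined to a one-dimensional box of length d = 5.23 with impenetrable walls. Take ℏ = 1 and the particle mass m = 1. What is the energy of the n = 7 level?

Requiring ψ(0) = ψ(d) = 0 quantises k = nπ/d, hence E_n = ℏ²k²/2m = n²π²ℏ²/(2md²).
E_7 = 7² × π² / (2 × 1 × 5.23²) = 8.840.

E = 8.84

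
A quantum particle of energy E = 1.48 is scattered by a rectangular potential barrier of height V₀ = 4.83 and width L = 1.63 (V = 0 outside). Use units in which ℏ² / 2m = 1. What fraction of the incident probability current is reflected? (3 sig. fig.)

Since E < V₀ the interior solution is evanescent with decay constant κ = √(2m(V₀ − E))/ℏ = 1.830.
κL = 2.983, sinh(κL) = 9.852.
Matching ψ, ψ′ at both faces gives T = [1 + V₀² sinh²(κL) / (4E(V₀ − E))]⁻¹ = 1/115.2 = 0.00868.
R = 1 − T = 0.991.

R = 0.991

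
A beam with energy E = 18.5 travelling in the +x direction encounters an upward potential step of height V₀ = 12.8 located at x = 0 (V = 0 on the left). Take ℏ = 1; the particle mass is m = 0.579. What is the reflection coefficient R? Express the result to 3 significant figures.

R = 0.0819

The wavenumbers are k₁ = √(2mE)/ℏ = 4.628 on the left and k₂ = √(2m(E − V₀))/ℏ = 2.569 on the right.
Matching ψ and ψ′ at x = 0 gives r = (k₁ − k₂)/(k₁ + k₂), so R = r² = 0.08186 and T = 1 − R = 0.9181.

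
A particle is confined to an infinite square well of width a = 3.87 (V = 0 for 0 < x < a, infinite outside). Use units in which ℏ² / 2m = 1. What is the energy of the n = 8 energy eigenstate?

The infinite-well eigenfunctions ψ_n = √(2/a) sin(nπx/a) vanish at both walls, giving E_n = n²π²ℏ²/(2ma²).
E_8 = 8² × π² / (2 × 0.5 × 3.87²) = 42.18.

E = 42.2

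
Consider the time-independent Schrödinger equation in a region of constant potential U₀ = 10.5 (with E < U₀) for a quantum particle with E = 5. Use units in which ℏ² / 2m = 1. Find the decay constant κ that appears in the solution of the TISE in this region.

Since E < U₀ the TISE in this region is ψ'' = κ²ψ with κ = √(2m(U₀ − E))/ℏ.
κ = √(2 × 0.5 × 5.5) = 2.345.

κ = 2.35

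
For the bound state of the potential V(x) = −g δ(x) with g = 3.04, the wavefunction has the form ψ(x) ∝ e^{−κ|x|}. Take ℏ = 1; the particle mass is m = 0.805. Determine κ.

κ = 2.45

Integrate −(ℏ²/2m)ψ'' − gδ(x)ψ = Eψ from −ε to +ε: the ψ'' term gives ψ'(0⁺) − ψ'(0⁻) and the δ term gives −(2mg/ℏ²)ψ(0).
With ψ ∝ e^{−κ|x|} this yields −2κ = −2mg/ℏ², so κ = mg/ℏ² = 2.447.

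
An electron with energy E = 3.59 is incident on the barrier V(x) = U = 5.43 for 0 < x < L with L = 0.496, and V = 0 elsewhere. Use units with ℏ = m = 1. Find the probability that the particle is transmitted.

T = 0.425

Since E < U the interior solution is evanescent with decay constant κ = √(2m(U − E))/ℏ = 1.918.
κL = 0.9515, sinh(κL) = 1.102.
Matching ψ, ψ′ at both faces gives T = [1 + U² sinh²(κL) / (4E(U − E))]⁻¹ = 1/2.354 = 0.425.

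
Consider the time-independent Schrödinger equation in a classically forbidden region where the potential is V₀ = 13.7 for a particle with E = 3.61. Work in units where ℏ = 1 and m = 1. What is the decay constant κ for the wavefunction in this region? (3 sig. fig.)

Since E < V₀ the TISE in this region is ψ'' = κ²ψ with κ = √(2m(V₀ − E))/ℏ.
κ = √(2 × 1 × 10.09) = 4.492.

κ = 4.49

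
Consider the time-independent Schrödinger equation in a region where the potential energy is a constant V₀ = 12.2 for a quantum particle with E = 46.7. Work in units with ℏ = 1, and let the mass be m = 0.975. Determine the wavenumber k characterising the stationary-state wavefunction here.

k = 8.20

With E > V₀ the solution is oscillatory, ψ ∝ e^{±ikx} with k = √(2m(E − V₀))/ℏ.
k = √(2 × 0.975 × 34.5) = 8.202.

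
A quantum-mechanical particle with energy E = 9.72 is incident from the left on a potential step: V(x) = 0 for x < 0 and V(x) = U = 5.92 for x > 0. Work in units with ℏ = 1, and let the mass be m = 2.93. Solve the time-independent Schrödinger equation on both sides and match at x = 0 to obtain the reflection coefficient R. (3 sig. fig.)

On each side the TISE gives plane waves with k = √(2m(E − V))/ℏ: k₁ = √(2·2.93·9.72) = 7.547, k₂ = √(2·2.93·3.8) = 4.719.
Matching ψ and ψ′ at x = 0 gives r = (k₁ − k₂)/(k₁ + k₂), so R = r² = 0.05316 and T = 1 − R = 0.9468.

R = 0.0532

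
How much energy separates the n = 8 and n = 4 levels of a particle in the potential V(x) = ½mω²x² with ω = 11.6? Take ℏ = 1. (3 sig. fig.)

ΔE = 46.4

E_n = ℏω(n + ½), so ΔE = (8 − 4) ℏω = 4 × 11.6 = 46.40.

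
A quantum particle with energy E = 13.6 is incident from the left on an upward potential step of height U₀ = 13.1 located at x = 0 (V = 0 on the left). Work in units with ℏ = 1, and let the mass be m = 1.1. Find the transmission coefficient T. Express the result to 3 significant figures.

T = 0.540

On each side the TISE gives plane waves with k = √(2m(E − V))/ℏ: k₁ = √(2·1.1·13.6) = 5.470, k₂ = √(2·1.1·0.5) = 1.049.
Continuity of ψ and ψ′ at the step yields the reflection amplitude r = (k₁ − k₂)/(k₁ + k₂) = 0.6782; thus R = |r|² = 0.4600, T = 0.5400.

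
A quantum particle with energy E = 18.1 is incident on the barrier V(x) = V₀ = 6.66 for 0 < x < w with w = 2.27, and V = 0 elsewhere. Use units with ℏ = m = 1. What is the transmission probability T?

T = 0.950

E > V₀: inside the barrier k₂ = √(2m(E − V₀))/ℏ = 4.783, k₂w = 10.86.
Matching at both interfaces gives T⁻¹ = 1 + V₀² sin²(k₂w) / [4E(E − V₀)] = 1.053, hence T = 0.950.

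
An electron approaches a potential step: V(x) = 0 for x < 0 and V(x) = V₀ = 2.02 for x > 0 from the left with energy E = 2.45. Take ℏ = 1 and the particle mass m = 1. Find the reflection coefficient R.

The wavenumbers are k₁ = √(2mE)/ℏ = 2.214 on the left and k₂ = √(2m(E − V₀))/ℏ = 0.9274 on the right.
Matching ψ and ψ′ at x = 0 gives r = (k₁ − k₂)/(k₁ + k₂), so R = r² = 0.1677 and T = 1 − R = 0.8323.

R = 0.168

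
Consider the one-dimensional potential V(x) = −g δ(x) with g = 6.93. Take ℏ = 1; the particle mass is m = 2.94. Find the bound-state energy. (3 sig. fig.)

The bound state is ψ(x) = √κ e^{−κ|x|}. The derivative jump ψ'(0⁺) − ψ'(0⁻) = −(2mg/ℏ²)ψ(0) fixes κ = mg/ℏ² = 20.37.
Then E = −ℏ²κ²/(2m) = −mg²/(2ℏ²) = -70.60.

E = -70.6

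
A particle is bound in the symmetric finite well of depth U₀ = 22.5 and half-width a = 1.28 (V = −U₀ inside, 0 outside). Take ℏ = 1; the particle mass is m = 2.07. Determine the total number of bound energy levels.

N = 8

The dimensionless depth is z₀ = a√(2mU₀)/ℏ = 1.28 × √(93.15) = 12.35.
The even/odd transcendental equations gain one root per π/2 in z₀, giving N = 1 + ⌊2z₀/π⌋ = 1 + ⌊7.865⌋ = 8.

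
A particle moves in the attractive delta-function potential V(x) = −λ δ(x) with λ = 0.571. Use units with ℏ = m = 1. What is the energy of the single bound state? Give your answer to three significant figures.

E = -0.163

For x ≠ 0 the bound state is ψ ∝ e^{−κ|x|}; integrating the TISE across the delta gives the cusp condition 2κ = 2mλ/ℏ², so κ = 0.5710.
Then E = −ℏ²κ²/(2m) = −mλ²/(2ℏ²) = -0.1630.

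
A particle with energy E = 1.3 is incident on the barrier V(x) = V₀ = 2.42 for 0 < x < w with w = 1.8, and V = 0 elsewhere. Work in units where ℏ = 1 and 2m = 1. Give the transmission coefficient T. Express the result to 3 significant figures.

T = 0.0844

Since E < V₀ the interior solution is evanescent with decay constant κ = √(2m(V₀ − E))/ℏ = 1.058.
κw = 1.905, sinh(κw) = 3.285.
The exact tunnelling result is T⁻¹ = 1 + V₀² sinh²(κw) / [4E(V₀ − E)] = 11.85, so T = 0.0844.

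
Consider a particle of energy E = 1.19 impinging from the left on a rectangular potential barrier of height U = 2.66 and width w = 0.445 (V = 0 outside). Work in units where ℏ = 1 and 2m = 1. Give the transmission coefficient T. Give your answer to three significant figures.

E < U: inside the barrier ψ ∝ e^{±κx} with κ = √(2m(U − E))/ℏ = 1.212.
κw = 0.5395, sinh(κw) = 0.5661.
Matching ψ, ψ′ at both faces gives T = [1 + U² sinh²(κw) / (4E(U − E))]⁻¹ = 1/1.324 = 0.755.

T = 0.755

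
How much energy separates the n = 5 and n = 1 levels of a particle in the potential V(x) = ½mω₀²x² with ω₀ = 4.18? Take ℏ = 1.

E_n = ℏω₀(n + ½), so ΔE = (5 − 1) ℏω₀ = 4 × 4.18 = 16.72.

ΔE = 16.7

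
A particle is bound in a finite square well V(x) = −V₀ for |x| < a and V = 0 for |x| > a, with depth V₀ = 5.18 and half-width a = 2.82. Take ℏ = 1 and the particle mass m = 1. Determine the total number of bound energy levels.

N = 6

Define the well-strength parameter z₀ = (a/ℏ)√(2mV₀) = 2.82 × √(2·1·5.18) = 9.077.
A new bound state (alternating even/odd) appears each time z₀ passes a multiple of π/2, so N = ⌊2z₀/π⌋ + 1 = ⌊5.778⌋ + 1 = 6.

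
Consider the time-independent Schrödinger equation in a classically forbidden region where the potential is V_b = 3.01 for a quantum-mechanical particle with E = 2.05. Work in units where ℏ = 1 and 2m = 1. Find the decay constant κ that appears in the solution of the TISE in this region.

κ = 0.980

Since E < V_b the TISE in this region is ψ'' = κ²ψ with κ = √(2m(V_b − E))/ℏ.
κ = √(2 × 0.5 × 0.96) = 0.9798.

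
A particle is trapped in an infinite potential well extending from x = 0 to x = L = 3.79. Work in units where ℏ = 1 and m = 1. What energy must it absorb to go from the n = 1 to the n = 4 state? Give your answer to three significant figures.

E_n = n²π²ℏ²/(2mL²), so ΔE = (4² − 1²) π²ℏ²/(2mL²).
ΔE = 15 × π² / (2 × 1 × 3.79²) = 5.153.

ΔE = 5.15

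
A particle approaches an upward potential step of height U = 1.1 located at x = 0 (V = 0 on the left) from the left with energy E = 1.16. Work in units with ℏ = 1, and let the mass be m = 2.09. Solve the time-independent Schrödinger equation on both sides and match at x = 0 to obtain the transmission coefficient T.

T = 0.604

The wavenumbers are k₁ = √(2mE)/ℏ = 2.202 on the left and k₂ = √(2m(E − U))/ℏ = 0.5008 on the right.
Matching ψ and ψ′ at x = 0 gives r = (k₁ − k₂)/(k₁ + k₂), so R = r² = 0.3962 and T = 1 − R = 0.6038.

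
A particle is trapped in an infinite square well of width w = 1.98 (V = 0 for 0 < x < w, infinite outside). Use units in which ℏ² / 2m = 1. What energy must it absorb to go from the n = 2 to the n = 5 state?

ΔE = 52.9

E_n = n²π²ℏ²/(2mw²), so ΔE = (5² − 2²) π²ℏ²/(2mw²).
ΔE = 21 × π² / (2 × 0.5 × 1.98²) = 52.87.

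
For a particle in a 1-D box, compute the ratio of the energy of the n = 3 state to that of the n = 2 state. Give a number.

2.25

Since E_n ∝ n², the ratio is (3/2)² = 2.25.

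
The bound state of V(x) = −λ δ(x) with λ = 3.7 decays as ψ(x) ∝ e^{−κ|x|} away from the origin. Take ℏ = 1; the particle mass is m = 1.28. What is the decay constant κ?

Integrating the TISE across x = 0 gives the cusp condition ψ'(0⁺) − ψ'(0⁻) = −(2mλ/ℏ²)ψ(0).
With ψ ∝ e^{−κ|x|} this yields −2κ = −2mλ/ℏ², so κ = mλ/ℏ² = 4.736.

κ = 4.74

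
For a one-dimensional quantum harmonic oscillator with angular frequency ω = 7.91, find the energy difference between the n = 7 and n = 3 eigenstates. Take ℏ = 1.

ΔE = 31.6

E_n = ℏω(n + ½), so ΔE = (7 − 3) ℏω = 4 × 7.91 = 31.64.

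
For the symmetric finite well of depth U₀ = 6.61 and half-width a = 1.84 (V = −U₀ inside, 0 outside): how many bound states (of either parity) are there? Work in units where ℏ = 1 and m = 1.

The dimensionless depth is z₀ = a√(2mU₀)/ℏ = 1.84 × √(13.22) = 6.690.
The even/odd transcendental equations gain one root per π/2 in z₀, giving N = 1 + ⌊2z₀/π⌋ = 1 + ⌊4.259⌋ = 5.

N = 5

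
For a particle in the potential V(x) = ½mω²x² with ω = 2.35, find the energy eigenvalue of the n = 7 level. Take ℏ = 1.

E = 17.6

Using E_n = (n + ½)ℏω: E_7 = 7.5 × 2.35 = 17.63.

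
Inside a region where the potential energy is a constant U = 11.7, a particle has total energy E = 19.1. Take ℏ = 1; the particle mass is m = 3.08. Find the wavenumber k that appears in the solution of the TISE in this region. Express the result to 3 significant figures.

With E > U the solution is oscillatory, ψ ∝ e^{±ikx} with k = √(2m(E − U))/ℏ.
k = √(2 × 3.08 × 7.4) = 6.752.

k = 6.75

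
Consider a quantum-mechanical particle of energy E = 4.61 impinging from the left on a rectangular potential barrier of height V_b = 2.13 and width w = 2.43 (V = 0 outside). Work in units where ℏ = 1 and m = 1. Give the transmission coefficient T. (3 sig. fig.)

T = 0.945

Above the barrier the interior wavenumber is k₂ = √(2m(E − V_b))/ℏ = 2.227, giving phase k₂w = 5.412.
Matching at both interfaces gives T⁻¹ = 1 + V_b² sin²(k₂w) / [4E(E − V_b)] = 1.058, hence T = 0.945.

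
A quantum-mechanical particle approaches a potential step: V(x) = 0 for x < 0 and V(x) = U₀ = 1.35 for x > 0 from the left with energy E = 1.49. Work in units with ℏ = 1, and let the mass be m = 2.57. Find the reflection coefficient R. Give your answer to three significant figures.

R = 0.282

The wavenumbers are k₁ = √(2mE)/ℏ = 2.767 on the left and k₂ = √(2m(E − U₀))/ℏ = 0.8483 on the right.
Continuity of ψ and ψ′ at the step yields the reflection amplitude r = (k₁ − k₂)/(k₁ + k₂) = 0.5308; thus R = |r|² = 0.2817, T = 0.7183.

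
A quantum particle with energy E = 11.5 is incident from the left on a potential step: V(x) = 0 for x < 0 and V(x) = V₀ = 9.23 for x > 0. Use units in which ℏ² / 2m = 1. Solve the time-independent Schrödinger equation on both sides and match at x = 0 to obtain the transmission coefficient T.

On each side the TISE gives plane waves with k = √(2m(E − V))/ℏ: k₁ = √(2·½·11.5) = 3.391, k₂ = √(2·½·2.27) = 1.507.
Matching ψ and ψ′ at x = 0 gives r = (k₁ − k₂)/(k₁ + k₂), so R = r² = 0.1480 and T = 1 − R = 0.8520.

T = 0.852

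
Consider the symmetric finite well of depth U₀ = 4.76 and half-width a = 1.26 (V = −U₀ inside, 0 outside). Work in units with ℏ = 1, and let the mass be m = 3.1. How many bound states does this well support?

N = 5

Define the well-strength parameter z₀ = (a/ℏ)√(2mU₀) = 1.26 × √(2·3.1·4.76) = 6.845.
A new bound state (alternating even/odd) appears each time z₀ passes a multiple of π/2, so N = ⌊2z₀/π⌋ + 1 = ⌊4.358⌋ + 1 = 5.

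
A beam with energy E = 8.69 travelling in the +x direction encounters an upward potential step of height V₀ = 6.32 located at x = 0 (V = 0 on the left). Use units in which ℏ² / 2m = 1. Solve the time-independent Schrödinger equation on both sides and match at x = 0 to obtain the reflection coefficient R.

R = 0.0985

On each side the TISE gives plane waves with k = √(2m(E − V))/ℏ: k₁ = √(2·½·8.69) = 2.948, k₂ = √(2·½·2.37) = 1.539.
Matching ψ and ψ′ at x = 0 gives r = (k₁ − k₂)/(k₁ + k₂), so R = r² = 0.09851 and T = 1 − R = 0.9015.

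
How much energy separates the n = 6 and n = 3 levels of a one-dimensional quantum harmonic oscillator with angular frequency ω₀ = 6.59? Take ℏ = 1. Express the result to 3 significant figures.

E_n = ℏω₀(n + ½), so ΔE = (6 − 3) ℏω₀ = 3 × 6.59 = 19.77.

ΔE = 19.8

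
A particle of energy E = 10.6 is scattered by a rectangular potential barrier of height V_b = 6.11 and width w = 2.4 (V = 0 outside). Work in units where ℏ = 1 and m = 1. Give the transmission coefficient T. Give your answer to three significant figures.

T = 0.891

E > V_b: inside the barrier k₂ = √(2m(E − V_b))/ℏ = 2.997, k₂w = 7.192.
Matching at both interfaces gives T⁻¹ = 1 + V_b² sin²(k₂w) / [4E(E − V_b)] = 1.122, hence T = 0.891.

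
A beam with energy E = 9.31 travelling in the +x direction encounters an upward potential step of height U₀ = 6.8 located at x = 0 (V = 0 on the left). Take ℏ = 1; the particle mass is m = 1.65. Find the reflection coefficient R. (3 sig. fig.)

On each side the TISE gives plane waves with k = √(2m(E − V))/ℏ: k₁ = √(2·1.65·9.31) = 5.543, k₂ = √(2·1.65·2.51) = 2.878.
Matching ψ and ψ′ at x = 0 gives r = (k₁ − k₂)/(k₁ + k₂), so R = r² = 0.1001 and T = 1 − R = 0.8999.

R = 0.100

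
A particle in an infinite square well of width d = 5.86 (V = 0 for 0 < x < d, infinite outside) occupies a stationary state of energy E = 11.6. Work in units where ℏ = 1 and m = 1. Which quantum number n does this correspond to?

For an infinite well E_n = n²π²ℏ²/(2md²), so n = (d/πℏ)√(2mE).
n = (5.86/π) × √(2 × 1 × 11.6) = 8.984 → n = 9.

n = 9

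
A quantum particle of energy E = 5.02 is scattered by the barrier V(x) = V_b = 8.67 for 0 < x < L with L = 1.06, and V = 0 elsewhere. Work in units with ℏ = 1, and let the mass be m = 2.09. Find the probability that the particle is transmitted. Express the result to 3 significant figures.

T = 0.000988

Since E < V_b the interior solution is evanescent with decay constant κ = √(2m(V_b − E))/ℏ = 3.906.
κL = 4.140, sinh(κL) = 31.41.
The exact tunnelling result is T⁻¹ = 1 + V_b² sinh²(κL) / [4E(V_b − E)] = 1013, so T = 0.000988.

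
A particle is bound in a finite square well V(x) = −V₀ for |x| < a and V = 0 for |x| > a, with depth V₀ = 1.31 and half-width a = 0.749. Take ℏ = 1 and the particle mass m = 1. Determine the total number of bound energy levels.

N = 1

Define the well-strength parameter z₀ = (a/ℏ)√(2mV₀) = 0.749 × √(2·1·1.31) = 1.212.
The even/odd transcendental equations gain one root per π/2 in z₀, giving N = 1 + ⌊2z₀/π⌋ = 1 + ⌊0.7718⌋ = 1.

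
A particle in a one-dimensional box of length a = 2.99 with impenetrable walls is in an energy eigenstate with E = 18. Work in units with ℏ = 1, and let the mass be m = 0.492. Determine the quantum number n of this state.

n = 4

For an infinite well E_n = n²π²ℏ²/(2ma²), so n = (a/πℏ)√(2mE).
n = (2.99/π) × √(2 × 0.492 × 18) = 4.005 → n = 4.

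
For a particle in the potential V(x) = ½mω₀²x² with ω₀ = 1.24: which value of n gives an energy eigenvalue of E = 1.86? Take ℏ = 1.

E_n = ℏω₀(n + ½) ⇒ n = E/(ℏω₀) − ½ = 1.86/1.24 − 0.5 = 1.000 → n = 1.

n = 1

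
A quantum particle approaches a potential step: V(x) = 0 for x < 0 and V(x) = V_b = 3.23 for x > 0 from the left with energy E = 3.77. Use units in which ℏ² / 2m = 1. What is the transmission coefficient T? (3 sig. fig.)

On each side the TISE gives plane waves with k = √(2m(E − V))/ℏ: k₁ = √(2·½·3.77) = 1.942, k₂ = √(2·½·0.54) = 0.7348.
Matching ψ and ψ′ at x = 0 gives r = (k₁ − k₂)/(k₁ + k₂), so R = r² = 0.2033 and T = 1 − R = 0.7967.

T = 0.797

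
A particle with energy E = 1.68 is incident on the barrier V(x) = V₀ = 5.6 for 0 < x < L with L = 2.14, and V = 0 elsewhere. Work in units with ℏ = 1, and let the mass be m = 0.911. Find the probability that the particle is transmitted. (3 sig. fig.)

E < V₀: inside the barrier ψ ∝ e^{±κx} with κ = √(2m(V₀ − E))/ℏ = 2.672.
κL = 5.719, sinh(κL) = 152.3.
The exact tunnelling result is T⁻¹ = 1 + V₀² sinh²(κL) / [4E(V₀ − E)] = 27620, so T = 0.0000362.

T = 0.0000362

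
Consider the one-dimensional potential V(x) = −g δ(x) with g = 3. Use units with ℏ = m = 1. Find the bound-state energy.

E = -4.50

For x ≠ 0 the bound state is ψ ∝ e^{−κ|x|}; integrating the TISE across the delta gives the cusp condition 2κ = 2mg/ℏ², so κ = 3.000.
Then E = −ℏ²κ²/(2m) = −mg²/(2ℏ²) = -4.500.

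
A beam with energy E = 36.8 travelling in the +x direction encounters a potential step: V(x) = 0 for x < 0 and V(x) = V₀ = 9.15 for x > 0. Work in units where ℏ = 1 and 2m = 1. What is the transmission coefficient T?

On each side the TISE gives plane waves with k = √(2m(E − V))/ℏ: k₁ = √(2·½·36.8) = 6.066, k₂ = √(2·½·27.65) = 5.258.
Continuity of ψ and ψ′ at the step yields the reflection amplitude r = (k₁ − k₂)/(k₁ + k₂) = 0.07135; thus R = |r|² = 0.005090, T = 0.9949.

T = 0.995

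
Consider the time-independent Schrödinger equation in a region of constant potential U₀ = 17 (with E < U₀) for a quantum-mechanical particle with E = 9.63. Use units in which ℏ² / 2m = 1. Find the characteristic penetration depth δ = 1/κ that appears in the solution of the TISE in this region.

Since E < U₀ the TISE in this region is ψ'' = κ²ψ with κ = √(2m(U₀ − E))/ℏ.
κ = √(2 × 0.5 × 7.37) = 2.715. The penetration depth is δ = 1/κ = 0.368.

δ = 0.368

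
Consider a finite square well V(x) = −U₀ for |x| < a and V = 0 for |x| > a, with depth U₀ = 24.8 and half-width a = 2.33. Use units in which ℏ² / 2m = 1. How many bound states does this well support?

The dimensionless depth is z₀ = a√(2mU₀)/ℏ = 2.33 × √(24.80) = 11.60.
The even/odd transcendental equations gain one root per π/2 in z₀, giving N = 1 + ⌊2z₀/π⌋ = 1 + ⌊7.387⌋ = 8.

N = 8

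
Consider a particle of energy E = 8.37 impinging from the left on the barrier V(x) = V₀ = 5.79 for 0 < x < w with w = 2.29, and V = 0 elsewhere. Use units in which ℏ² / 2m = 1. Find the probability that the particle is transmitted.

T = 0.908

E > V₀: inside the barrier k₂ = √(2m(E − V₀))/ℏ = 1.606, k₂w = 3.678.
Matching at both interfaces gives T⁻¹ = 1 + V₀² sin²(k₂w) / [4E(E − V₀)] = 1.101, hence T = 0.908.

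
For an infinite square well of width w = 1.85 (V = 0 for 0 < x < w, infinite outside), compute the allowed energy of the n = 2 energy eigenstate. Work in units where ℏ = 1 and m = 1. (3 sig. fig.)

Requiring ψ(0) = ψ(w) = 0 quantises k = nπ/w, hence E_n = ℏ²k²/2m = n²π²ℏ²/(2mw²).
E_2 = 2² × π² / (2 × 1 × 1.85²) = 5.767.

E = 5.77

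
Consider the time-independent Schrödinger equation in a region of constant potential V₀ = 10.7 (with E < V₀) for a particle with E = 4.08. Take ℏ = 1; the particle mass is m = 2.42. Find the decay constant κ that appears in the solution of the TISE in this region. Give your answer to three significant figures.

κ = 5.66

Since E < V₀ the TISE in this region is ψ'' = κ²ψ with κ = √(2m(V₀ − E))/ℏ.
κ = √(2 × 2.42 × 6.62) = 5.660.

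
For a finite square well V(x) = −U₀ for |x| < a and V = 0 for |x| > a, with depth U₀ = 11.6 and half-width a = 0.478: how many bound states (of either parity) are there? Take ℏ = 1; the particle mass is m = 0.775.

The dimensionless depth is z₀ = a√(2mU₀)/ℏ = 0.478 × √(17.98) = 2.027.
A new bound state (alternating even/odd) appears each time z₀ passes a multiple of π/2, so N = ⌊2z₀/π⌋ + 1 = ⌊1.290⌋ + 1 = 2.

N = 2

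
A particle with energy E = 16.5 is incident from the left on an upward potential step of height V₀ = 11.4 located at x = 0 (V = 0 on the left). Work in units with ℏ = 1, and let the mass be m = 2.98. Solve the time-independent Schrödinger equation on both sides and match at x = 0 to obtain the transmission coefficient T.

The wavenumbers are k₁ = √(2mE)/ℏ = 9.917 on the left and k₂ = √(2m(E − V₀))/ℏ = 5.513 on the right.
Continuity of ψ and ψ′ at the step yields the reflection amplitude r = (k₁ − k₂)/(k₁ + k₂) = 0.2854; thus R = |r|² = 0.08144, T = 0.9186.

T = 0.919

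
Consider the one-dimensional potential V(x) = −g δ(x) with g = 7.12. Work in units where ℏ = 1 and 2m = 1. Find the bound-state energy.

E = -12.7

For x ≠ 0 the bound state is ψ ∝ e^{−κ|x|}; integrating the TISE across the delta gives the cusp condition 2κ = 2mg/ℏ², so κ = 3.560.
Then E = −ℏ²κ²/(2m) = −mg²/(2ℏ²) = -12.67.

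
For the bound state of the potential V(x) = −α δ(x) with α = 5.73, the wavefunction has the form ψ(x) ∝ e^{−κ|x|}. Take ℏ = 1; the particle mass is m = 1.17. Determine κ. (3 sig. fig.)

κ = 6.70

Integrate −(ℏ²/2m)ψ'' − αδ(x)ψ = Eψ from −ε to +ε: the ψ'' term gives ψ'(0⁺) − ψ'(0⁻) and the δ term gives −(2mα/ℏ²)ψ(0).
With ψ ∝ e^{−κ|x|} this yields −2κ = −2mα/ℏ², so κ = mα/ℏ² = 6.704.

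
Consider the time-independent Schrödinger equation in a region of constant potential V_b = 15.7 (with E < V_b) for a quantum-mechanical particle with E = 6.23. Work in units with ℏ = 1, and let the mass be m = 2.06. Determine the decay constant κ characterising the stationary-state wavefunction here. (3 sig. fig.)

Since E < V_b the TISE in this region is ψ'' = κ²ψ with κ = √(2m(V_b − E))/ℏ.
κ = √(2 × 2.06 × 9.47) = 6.246.

κ = 6.25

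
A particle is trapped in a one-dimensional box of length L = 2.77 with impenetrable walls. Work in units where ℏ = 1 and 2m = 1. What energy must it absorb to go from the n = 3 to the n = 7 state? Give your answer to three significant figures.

E_n = n²π²ℏ²/(2mL²), so ΔE = (7² − 3²) π²ℏ²/(2mL²).
ΔE = 40 × π² / (2 × 0.5 × 2.77²) = 51.45.

ΔE = 51.5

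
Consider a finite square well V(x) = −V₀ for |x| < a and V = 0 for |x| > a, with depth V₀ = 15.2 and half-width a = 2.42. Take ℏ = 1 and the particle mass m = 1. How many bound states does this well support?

Define the well-strength parameter z₀ = (a/ℏ)√(2mV₀) = 2.42 × √(2·1·15.2) = 13.34.
The even/odd transcendental equations gain one root per π/2 in z₀, giving N = 1 + ⌊2z₀/π⌋ = 1 + ⌊8.494⌋ = 9.

N = 9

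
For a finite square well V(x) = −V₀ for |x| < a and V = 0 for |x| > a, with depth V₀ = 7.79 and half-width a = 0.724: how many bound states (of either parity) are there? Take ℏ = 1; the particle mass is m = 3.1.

N = 4

Define the well-strength parameter z₀ = (a/ℏ)√(2mV₀) = 0.724 × √(2·3.1·7.79) = 5.032.
A new bound state (alternating even/odd) appears each time z₀ passes a multiple of π/2, so N = ⌊2z₀/π⌋ + 1 = ⌊3.203⌋ + 1 = 4.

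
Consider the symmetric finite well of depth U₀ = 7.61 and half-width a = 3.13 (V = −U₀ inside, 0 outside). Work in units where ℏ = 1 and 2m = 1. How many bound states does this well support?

N = 6

The dimensionless depth is z₀ = a√(2mU₀)/ℏ = 3.13 × √(7.610) = 8.634.
A new bound state (alternating even/odd) appears each time z₀ passes a multiple of π/2, so N = ⌊2z₀/π⌋ + 1 = ⌊5.497⌋ + 1 = 6.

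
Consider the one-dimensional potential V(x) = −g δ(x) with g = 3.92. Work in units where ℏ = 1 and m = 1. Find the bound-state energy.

E = -7.68

The bound state is ψ(x) = √κ e^{−κ|x|}. The derivative jump ψ'(0⁺) − ψ'(0⁻) = −(2mg/ℏ²)ψ(0) fixes κ = mg/ℏ² = 3.920.
Then E = −ℏ²κ²/(2m) = −mg²/(2ℏ²) = -7.683.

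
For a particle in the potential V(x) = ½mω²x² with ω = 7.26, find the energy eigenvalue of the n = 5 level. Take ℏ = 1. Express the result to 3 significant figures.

The oscillator eigenvalues are E_n = ℏω(n + ½), so E_5 = 7.26 × 5.5 = 39.93.

E = 39.9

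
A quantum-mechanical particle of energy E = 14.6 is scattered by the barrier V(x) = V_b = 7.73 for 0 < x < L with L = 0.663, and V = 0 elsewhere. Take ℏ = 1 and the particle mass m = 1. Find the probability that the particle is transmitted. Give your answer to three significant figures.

T = 0.944

Above the barrier the interior wavenumber is k₂ = √(2m(E − V_b))/ℏ = 3.707, giving phase k₂L = 2.458.
T = [1 + V_b² sin²(k₂L) / (4E(E − V_b))]⁻¹ = 1/1.059 = 0.944.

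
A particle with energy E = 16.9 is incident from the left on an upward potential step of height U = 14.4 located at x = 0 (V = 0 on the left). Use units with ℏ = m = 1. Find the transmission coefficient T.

On each side the TISE gives plane waves with k = √(2m(E − V))/ℏ: k₁ = √(2·1·16.9) = 5.814, k₂ = √(2·1·2.5) = 2.236.
Continuity of ψ and ψ′ at the step yields the reflection amplitude r = (k₁ − k₂)/(k₁ + k₂) = 0.4444; thus R = |r|² = 0.1975, T = 0.8025.

T = 0.802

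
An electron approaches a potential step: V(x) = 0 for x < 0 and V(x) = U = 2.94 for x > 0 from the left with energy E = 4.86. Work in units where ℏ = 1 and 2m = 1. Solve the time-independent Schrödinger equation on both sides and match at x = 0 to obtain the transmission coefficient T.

On each side the TISE gives plane waves with k = √(2m(E − V))/ℏ: k₁ = √(2·½·4.86) = 2.205, k₂ = √(2·½·1.92) = 1.386.
Matching ψ and ψ′ at x = 0 gives r = (k₁ − k₂)/(k₁ + k₂), so R = r² = 0.05203 and T = 1 − R = 0.9480.

T = 0.948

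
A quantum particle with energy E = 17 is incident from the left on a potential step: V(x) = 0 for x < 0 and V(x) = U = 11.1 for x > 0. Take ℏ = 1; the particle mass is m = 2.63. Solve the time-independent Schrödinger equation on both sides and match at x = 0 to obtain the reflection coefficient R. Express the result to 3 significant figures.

R = 0.0669

On each side the TISE gives plane waves with k = √(2m(E − V))/ℏ: k₁ = √(2·2.63·17) = 9.456, k₂ = √(2·2.63·5.9) = 5.571.
Matching ψ and ψ′ at x = 0 gives r = (k₁ − k₂)/(k₁ + k₂), so R = r² = 0.06685 and T = 1 − R = 0.9331.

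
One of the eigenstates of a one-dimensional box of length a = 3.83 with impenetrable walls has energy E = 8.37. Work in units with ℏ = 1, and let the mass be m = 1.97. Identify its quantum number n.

n = 7

From E_n = n²π²ℏ²/(2ma²) invert to n = √(2ma²E)/(πℏ).
n = (3.83/π) × √(2 × 1.97 × 8.37) = 7.001 → n = 7.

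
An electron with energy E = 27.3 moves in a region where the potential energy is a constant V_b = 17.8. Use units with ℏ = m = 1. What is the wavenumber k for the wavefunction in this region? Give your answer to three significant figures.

k = 4.36

With E > V_b the solution is oscillatory, ψ ∝ e^{±ikx} with k = √(2m(E − V_b))/ℏ.
k = √(2 × 1 × 9.5) = 4.359.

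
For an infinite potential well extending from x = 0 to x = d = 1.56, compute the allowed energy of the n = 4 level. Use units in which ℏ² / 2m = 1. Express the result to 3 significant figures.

The infinite-well eigenfunctions ψ_n = √(2/d) sin(nπx/d) vanish at both walls, giving E_n = n²π²ℏ²/(2md²).
E_4 = 4² × π² / (2 × 0.5 × 1.56²) = 64.89.

E = 64.9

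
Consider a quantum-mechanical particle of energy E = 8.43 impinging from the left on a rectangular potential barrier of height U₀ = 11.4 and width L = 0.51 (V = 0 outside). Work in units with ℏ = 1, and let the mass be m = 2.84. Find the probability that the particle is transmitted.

Since E < U₀ the interior solution is evanescent with decay constant κ = √(2m(U₀ − E))/ℏ = 4.107.
κL = 2.095, sinh(κL) = 4.000.
The exact tunnelling result is T⁻¹ = 1 + U₀² sinh²(κL) / [4E(U₀ − E)] = 21.76, so T = 0.0460.

T = 0.0460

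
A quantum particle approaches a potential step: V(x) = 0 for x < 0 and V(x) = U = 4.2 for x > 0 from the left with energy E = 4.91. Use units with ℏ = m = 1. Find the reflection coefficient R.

On each side the TISE gives plane waves with k = √(2m(E − V))/ℏ: k₁ = √(2·1·4.91) = 3.134, k₂ = √(2·1·0.71) = 1.192.
Continuity of ψ and ψ′ at the step yields the reflection amplitude r = (k₁ − k₂)/(k₁ + k₂) = 0.4490; thus R = |r|² = 0.2016, T = 0.7984.

R = 0.202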